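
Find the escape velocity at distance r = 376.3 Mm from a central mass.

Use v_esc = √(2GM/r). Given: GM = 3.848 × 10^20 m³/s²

Convert to SI: r = 376.3 Mm = 3.763e+08 m.
Escape velocity comes from setting total energy to zero: ½v² − GM/r = 0 ⇒ v_esc = √(2GM / r).
v_esc = √(2 · 3.848e+20 / 3.763e+08) m/s ≈ 1.43e+06 m/s = 1430 km/s.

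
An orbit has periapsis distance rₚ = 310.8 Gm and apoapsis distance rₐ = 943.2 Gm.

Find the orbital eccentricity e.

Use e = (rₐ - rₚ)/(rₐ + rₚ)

Convert to SI: rₚ = 310.8 Gm = 3.108e+11 m; rₐ = 943.2 Gm = 9.432e+11 m.
e = (rₐ − rₚ) / (rₐ + rₚ).
e = (9.432e+11 − 3.108e+11) / (9.432e+11 + 3.108e+11) = 6.324e+11 / 1.254e+12 ≈ 0.5043.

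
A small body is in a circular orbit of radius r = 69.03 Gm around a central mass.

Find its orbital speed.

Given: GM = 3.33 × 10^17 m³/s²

Convert to SI: r = 69.03 Gm = 6.903e+10 m.
For a circular orbit, gravity supplies the centripetal force, so v = √(GM / r).
v = √(3.33e+17 / 6.903e+10) m/s ≈ 2196 m/s = 2.196 km/s.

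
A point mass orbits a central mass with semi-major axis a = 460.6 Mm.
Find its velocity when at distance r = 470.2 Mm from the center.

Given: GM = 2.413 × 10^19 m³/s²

Convert to SI: a = 460.6 Mm = 4.606e+08 m; r = 470.2 Mm = 4.702e+08 m.
Vis-viva: v = √(GM · (2/r − 1/a)).
2/r − 1/a = 2/4.702e+08 − 1/4.606e+08 = 2.08243e-09 m⁻¹.
v = √(2.413e+19 · 2.08243e-09) m/s ≈ 2.242e+05 m/s = 224.2 km/s.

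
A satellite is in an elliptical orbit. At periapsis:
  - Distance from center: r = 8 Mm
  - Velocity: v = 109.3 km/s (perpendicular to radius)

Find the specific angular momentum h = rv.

Convert to SI: r = 8 Mm = 8e+06 m; v = 109.3 km/s = 109300 m/s.
With v perpendicular to r, h = r · v.
h = 8e+06 · 109300 m²/s ≈ 8.744e+11 m²/s.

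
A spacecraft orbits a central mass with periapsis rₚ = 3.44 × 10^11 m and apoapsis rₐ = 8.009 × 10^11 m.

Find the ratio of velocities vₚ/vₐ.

Conservation of angular momentum gives rₚvₚ = rₐvₐ, so vₚ/vₐ = rₐ/rₚ.
vₚ/vₐ = 8.009e+11 / 3.44e+11 ≈ 2.328.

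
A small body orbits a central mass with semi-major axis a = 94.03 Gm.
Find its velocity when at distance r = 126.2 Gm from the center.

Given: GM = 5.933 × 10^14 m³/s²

Convert to SI: a = 94.03 Gm = 9.403e+10 m; r = 126.2 Gm = 1.262e+11 m.
Vis-viva: v = √(GM · (2/r − 1/a)).
2/r − 1/a = 2/1.262e+11 − 1/9.403e+10 = 5.21296e-12 m⁻¹.
v = √(5.933e+14 · 5.21296e-12) m/s ≈ 55.61 m/s = 55.61 m/s.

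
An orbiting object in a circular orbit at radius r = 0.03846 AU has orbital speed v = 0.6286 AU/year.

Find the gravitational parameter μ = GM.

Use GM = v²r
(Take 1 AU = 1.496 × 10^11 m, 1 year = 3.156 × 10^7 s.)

Convert to SI: r = 0.03846 AU = 5.75362e+09 m; v = 0.6286 AU/year = 2979.68 m/s.
For a circular orbit v² = GM/r, so GM = v² · r.
GM = (2979.68)² · 5.75362e+09 m³/s² ≈ 5.108e+16 m³/s² = 5.108 × 10^16 m³/s².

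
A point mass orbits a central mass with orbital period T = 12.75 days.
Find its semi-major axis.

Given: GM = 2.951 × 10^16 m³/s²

Convert to SI: T = 12.75 days = 1.1016e+06 s.
Invert Kepler's third law: a = (GM · T² / (4π²))^(1/3).
Substituting T = 1.1016e+06 s and GM = 2.951e+16 m³/s²:
a = (2.951e+16 · (1.1016e+06)² / (4π²))^(1/3) m
a ≈ 9.68e+08 m = 968 Mm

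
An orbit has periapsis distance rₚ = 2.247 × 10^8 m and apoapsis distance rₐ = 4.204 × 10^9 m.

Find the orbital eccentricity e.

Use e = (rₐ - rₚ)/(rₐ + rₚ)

e = (rₐ − rₚ) / (rₐ + rₚ).
e = (4.204e+09 − 2.247e+08) / (4.204e+09 + 2.247e+08) = 3.9793e+09 / 4.4287e+09 ≈ 0.8985.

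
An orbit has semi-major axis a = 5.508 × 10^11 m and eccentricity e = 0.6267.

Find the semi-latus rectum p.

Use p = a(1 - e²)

p = a (1 − e²).
p = 5.508e+11 · (1 − (0.6267)²) = 5.508e+11 · 0.607247 ≈ 3.345e+11 m = 3.345 × 10^11 m.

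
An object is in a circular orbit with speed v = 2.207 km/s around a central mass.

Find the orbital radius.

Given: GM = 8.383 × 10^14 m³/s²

Convert to SI: v = 2.207 km/s = 2207 m/s.
For a circular orbit, v² = GM / r, so r = GM / v².
r = 8.383e+14 / (2207)² m ≈ 1.721e+08 m = 172.1 Mm.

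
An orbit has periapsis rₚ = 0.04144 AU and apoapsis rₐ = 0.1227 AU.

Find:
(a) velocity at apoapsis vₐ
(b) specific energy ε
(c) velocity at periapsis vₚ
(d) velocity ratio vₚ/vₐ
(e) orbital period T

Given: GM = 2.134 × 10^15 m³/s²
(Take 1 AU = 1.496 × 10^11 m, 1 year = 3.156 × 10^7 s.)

Convert to SI: rₚ = 0.04144 AU = 6.19942e+09 m; rₐ = 0.1227 AU = 1.83559e+10 m.
(a) With a = (rₚ + rₐ)/2 = 1.22777e+10 m, vₐ = √(GM (2/rₐ − 1/a)) = √(2.134e+15 · (2/1.83559e+10 − 1/1.22777e+10)) m/s ≈ 242.3 m/s
(b) With a = (rₚ + rₐ)/2 = 1.22777e+10 m, ε = −GM/(2a) = −2.134e+15/(2 · 1.22777e+10) J/kg ≈ -8.691e+04 J/kg
(c) With a = (rₚ + rₐ)/2 = 1.22777e+10 m, vₚ = √(GM (2/rₚ − 1/a)) = √(2.134e+15 · (2/6.19942e+09 − 1/1.22777e+10)) m/s ≈ 717.4 m/s
(d) Conservation of angular momentum (rₚvₚ = rₐvₐ) gives vₚ/vₐ = rₐ/rₚ = 1.83559e+10/6.19942e+09 ≈ 2.961
(e) With a = (rₚ + rₐ)/2 = 1.22777e+10 m, T = 2π √(a³/GM) = 2π √((1.22777e+10)³/2.134e+15) s ≈ 1.85e+08 s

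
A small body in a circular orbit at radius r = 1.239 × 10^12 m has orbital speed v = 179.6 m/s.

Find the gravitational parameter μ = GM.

For a circular orbit v² = GM/r, so GM = v² · r.
GM = (179.6)² · 1.239e+12 m³/s² ≈ 3.997e+16 m³/s² = 3.997 × 10^16 m³/s².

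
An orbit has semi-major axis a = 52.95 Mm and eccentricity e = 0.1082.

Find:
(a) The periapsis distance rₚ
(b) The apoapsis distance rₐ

Convert to SI: a = 52.95 Mm = 5.295e+07 m.
(a) rₚ = a(1 − e) = 5.295e+07 · (1 − 0.1082) = 5.295e+07 · 0.8918 ≈ 4.722e+07 m = 47.22 Mm.
(b) rₐ = a(1 + e) = 5.295e+07 · (1 + 0.1082) = 5.295e+07 · 1.1082 ≈ 5.868e+07 m = 58.68 Mm.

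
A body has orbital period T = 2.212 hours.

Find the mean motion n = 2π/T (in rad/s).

Convert to SI: T = 2.212 hours = 7963.2 s.
n = 2π / T.
n = 2π / 7963.2 s ≈ 0.000789 rad/s.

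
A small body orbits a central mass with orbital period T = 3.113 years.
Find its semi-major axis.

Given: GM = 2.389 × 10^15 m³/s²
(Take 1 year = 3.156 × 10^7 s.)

Convert to SI: T = 3.113 years = 9.82463e+07 s.
Invert Kepler's third law: a = (GM · T² / (4π²))^(1/3).
Substituting T = 9.82463e+07 s and GM = 2.389e+15 m³/s²:
a = (2.389e+15 · (9.82463e+07)² / (4π²))^(1/3) m
a ≈ 8.359e+09 m = 8.359 Gm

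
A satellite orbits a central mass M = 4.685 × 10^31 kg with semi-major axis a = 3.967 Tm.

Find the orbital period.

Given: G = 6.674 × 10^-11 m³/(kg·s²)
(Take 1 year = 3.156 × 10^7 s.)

Convert to SI: a = 3.967 Tm = 3.967e+12 m.
GM = G · M = 6.674e-11 · 4.685e+31 = 3.12677e+21 m³/s².
Kepler's third law: T = 2π √(a³ / GM).
Substituting a = 3.967e+12 m and GM = 3.12677e+21 m³/s²:
T = 2π √((3.967e+12)³ / 3.12677e+21) s
T ≈ 8.878e+08 s = 28.13 years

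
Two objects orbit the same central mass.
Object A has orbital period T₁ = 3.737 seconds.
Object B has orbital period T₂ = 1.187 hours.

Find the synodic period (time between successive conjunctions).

Convert to SI: T₂ = 1.187 hours = 4273.2 s.
T_syn = |T₁ · T₂ / (T₁ − T₂)|.
T_syn = |3.737 · 4273.2 / (3.737 − 4273.2)| s ≈ 3.74 s = 3.74 seconds.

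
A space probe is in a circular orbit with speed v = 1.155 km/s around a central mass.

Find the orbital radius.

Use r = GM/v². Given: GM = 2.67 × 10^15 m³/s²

Convert to SI: v = 1.155 km/s = 1155 m/s.
For a circular orbit, v² = GM / r, so r = GM / v².
r = 2.67e+15 / (1155)² m ≈ 2.001e+09 m = 2.001 Gm.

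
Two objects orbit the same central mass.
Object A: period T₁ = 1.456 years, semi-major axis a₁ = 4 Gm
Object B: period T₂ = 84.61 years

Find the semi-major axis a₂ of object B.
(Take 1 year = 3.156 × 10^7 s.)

Convert to SI: T₁ = 1.456 years = 4.59514e+07 s; a₁ = 4 Gm = 4e+09 m; T₂ = 84.61 years = 2.67029e+09 s.
Kepler's third law: (T₁/T₂)² = (a₁/a₂)³ ⇒ a₂ = a₁ · (T₂/T₁)^(2/3).
T₂/T₁ = 2.67029e+09 / 4.59514e+07 = 58.1113.
a₂ = 4e+09 · (58.1113)^(2/3) m ≈ 6.001e+10 m = 60.01 Gm.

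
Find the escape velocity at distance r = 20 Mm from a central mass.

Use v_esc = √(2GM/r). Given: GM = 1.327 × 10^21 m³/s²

Convert to SI: r = 20 Mm = 2e+07 m.
Escape velocity comes from setting total energy to zero: ½v² − GM/r = 0 ⇒ v_esc = √(2GM / r).
v_esc = √(2 · 1.327e+21 / 2e+07) m/s ≈ 1.152e+07 m/s = 1.152e+04 km/s.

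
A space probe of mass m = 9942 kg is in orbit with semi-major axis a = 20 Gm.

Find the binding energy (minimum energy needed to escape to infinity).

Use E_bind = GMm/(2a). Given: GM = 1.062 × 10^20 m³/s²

Convert to SI: a = 20 Gm = 2e+10 m.
Total orbital energy is E = −GMm/(2a); binding energy is E_bind = −E = GMm/(2a).
E_bind = 1.062e+20 · 9942 / (2 · 2e+10) J ≈ 2.64e+13 J = 26.4 TJ.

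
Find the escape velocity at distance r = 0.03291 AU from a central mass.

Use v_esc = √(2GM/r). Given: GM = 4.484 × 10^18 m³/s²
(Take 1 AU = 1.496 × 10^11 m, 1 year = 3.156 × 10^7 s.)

Convert to SI: r = 0.03291 AU = 4.92334e+09 m.
Escape velocity comes from setting total energy to zero: ½v² − GM/r = 0 ⇒ v_esc = √(2GM / r).
v_esc = √(2 · 4.484e+18 / 4.92334e+09) m/s ≈ 4.268e+04 m/s = 9.004 AU/year.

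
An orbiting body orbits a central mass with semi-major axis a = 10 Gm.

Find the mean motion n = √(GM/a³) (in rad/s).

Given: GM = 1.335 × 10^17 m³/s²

Convert to SI: a = 10 Gm = 1e+10 m.
n = √(GM / a³).
n = √(1.335e+17 / (1e+10)³) rad/s ≈ 3.654e-07 rad/s.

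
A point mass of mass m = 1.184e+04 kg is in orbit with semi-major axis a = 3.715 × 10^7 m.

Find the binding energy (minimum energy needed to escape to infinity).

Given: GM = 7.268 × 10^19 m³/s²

Total orbital energy is E = −GMm/(2a); binding energy is E_bind = −E = GMm/(2a).
E_bind = 7.268e+19 · 1.184e+04 / (2 · 3.715e+07) J ≈ 1.158e+16 J = 11.58 PJ.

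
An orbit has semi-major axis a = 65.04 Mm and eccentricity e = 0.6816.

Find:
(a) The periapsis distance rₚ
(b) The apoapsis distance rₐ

Convert to SI: a = 65.04 Mm = 6.504e+07 m.
(a) rₚ = a(1 − e) = 6.504e+07 · (1 − 0.6816) = 6.504e+07 · 0.3184 ≈ 2.071e+07 m = 20.71 Mm.
(b) rₐ = a(1 + e) = 6.504e+07 · (1 + 0.6816) = 6.504e+07 · 1.6816 ≈ 1.094e+08 m = 109.4 Mm.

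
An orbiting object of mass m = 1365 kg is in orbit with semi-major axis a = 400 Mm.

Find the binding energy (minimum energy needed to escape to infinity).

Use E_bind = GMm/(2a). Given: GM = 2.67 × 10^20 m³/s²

Convert to SI: a = 400 Mm = 4e+08 m.
Total orbital energy is E = −GMm/(2a); binding energy is E_bind = −E = GMm/(2a).
E_bind = 2.67e+20 · 1365 / (2 · 4e+08) J ≈ 4.556e+14 J = 455.6 TJ.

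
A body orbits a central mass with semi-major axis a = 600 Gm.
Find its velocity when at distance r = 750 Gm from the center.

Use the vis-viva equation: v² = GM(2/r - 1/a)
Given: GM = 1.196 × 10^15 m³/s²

Convert to SI: a = 600 Gm = 6e+11 m; r = 750 Gm = 7.5e+11 m.
Vis-viva: v = √(GM · (2/r − 1/a)).
2/r − 1/a = 2/7.5e+11 − 1/6e+11 = 1e-12 m⁻¹.
v = √(1.196e+15 · 1e-12) m/s ≈ 34.58 m/s = 34.58 m/s.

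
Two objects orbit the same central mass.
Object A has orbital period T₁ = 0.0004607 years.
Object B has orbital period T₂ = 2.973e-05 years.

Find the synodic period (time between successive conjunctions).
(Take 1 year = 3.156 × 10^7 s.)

Convert to SI: T₁ = 0.0004607 years = 14539.7 s; T₂ = 2.973e-05 years = 938.279 s.
T_syn = |T₁ · T₂ / (T₁ − T₂)|.
T_syn = |14539.7 · 938.279 / (14539.7 − 938.279)| s ≈ 1003 s = 3.178e-05 years.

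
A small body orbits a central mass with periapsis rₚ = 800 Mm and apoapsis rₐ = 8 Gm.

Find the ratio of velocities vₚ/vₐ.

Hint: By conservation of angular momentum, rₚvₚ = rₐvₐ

Convert to SI: rₚ = 800 Mm = 8e+08 m; rₐ = 8 Gm = 8e+09 m.
Conservation of angular momentum gives rₚvₚ = rₐvₐ, so vₚ/vₐ = rₐ/rₚ.
vₚ/vₐ = 8e+09 / 8e+08 ≈ 10.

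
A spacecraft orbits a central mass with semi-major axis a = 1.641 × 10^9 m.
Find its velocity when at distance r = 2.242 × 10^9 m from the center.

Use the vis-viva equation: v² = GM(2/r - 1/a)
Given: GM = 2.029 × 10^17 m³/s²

Vis-viva: v = √(GM · (2/r − 1/a)).
2/r − 1/a = 2/2.242e+09 − 1/1.641e+09 = 2.82676e-10 m⁻¹.
v = √(2.029e+17 · 2.82676e-10) m/s ≈ 7573 m/s = 7.573 km/s.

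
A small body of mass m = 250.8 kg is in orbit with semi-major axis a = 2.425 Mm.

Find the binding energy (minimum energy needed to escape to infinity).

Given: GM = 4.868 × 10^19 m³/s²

Convert to SI: a = 2.425 Mm = 2.425e+06 m.
Total orbital energy is E = −GMm/(2a); binding energy is E_bind = −E = GMm/(2a).
E_bind = 4.868e+19 · 250.8 / (2 · 2.425e+06) J ≈ 2.517e+15 J = 2.517 PJ.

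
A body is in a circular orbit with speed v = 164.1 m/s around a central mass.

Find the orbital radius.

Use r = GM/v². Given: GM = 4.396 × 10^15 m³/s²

For a circular orbit, v² = GM / r, so r = GM / v².
r = 4.396e+15 / (164.1)² m ≈ 1.632e+11 m = 163.2 Gm.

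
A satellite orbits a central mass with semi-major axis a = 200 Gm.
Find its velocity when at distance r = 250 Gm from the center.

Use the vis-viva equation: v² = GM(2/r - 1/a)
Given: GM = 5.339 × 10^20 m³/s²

Convert to SI: a = 200 Gm = 2e+11 m; r = 250 Gm = 2.5e+11 m.
Vis-viva: v = √(GM · (2/r − 1/a)).
2/r − 1/a = 2/2.5e+11 − 1/2e+11 = 3e-12 m⁻¹.
v = √(5.339e+20 · 3e-12) m/s ≈ 4.002e+04 m/s = 40.02 km/s.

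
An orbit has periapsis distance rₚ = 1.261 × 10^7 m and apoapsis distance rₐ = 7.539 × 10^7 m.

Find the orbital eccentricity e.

e = (rₐ − rₚ) / (rₐ + rₚ).
e = (7.539e+07 − 1.261e+07) / (7.539e+07 + 1.261e+07) = 6.278e+07 / 8.8e+07 ≈ 0.7134.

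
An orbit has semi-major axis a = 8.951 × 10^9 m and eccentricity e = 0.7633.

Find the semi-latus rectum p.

p = a (1 − e²).
p = 8.951e+09 · (1 − (0.7633)²) = 8.951e+09 · 0.417373 ≈ 3.736e+09 m = 3.736 × 10^9 m.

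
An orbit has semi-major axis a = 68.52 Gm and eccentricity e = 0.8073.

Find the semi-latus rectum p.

Convert to SI: a = 68.52 Gm = 6.852e+10 m.
p = a (1 − e²).
p = 6.852e+10 · (1 − (0.8073)²) = 6.852e+10 · 0.348267 ≈ 2.386e+10 m = 23.86 Gm.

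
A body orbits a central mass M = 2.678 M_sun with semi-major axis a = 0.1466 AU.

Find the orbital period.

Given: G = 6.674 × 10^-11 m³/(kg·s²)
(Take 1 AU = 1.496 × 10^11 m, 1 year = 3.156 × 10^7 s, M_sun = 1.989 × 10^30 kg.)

Convert to SI: a = 0.1466 AU = 2.19314e+10 m; M = 2.678 M_sun = 5.32654e+30 kg.
GM = G · M = 6.674e-11 · 5.32654e+30 = 3.55493e+20 m³/s².
Kepler's third law: T = 2π √(a³ / GM).
Substituting a = 2.19314e+10 m and GM = 3.55493e+20 m³/s²:
T = 2π √((2.19314e+10)³ / 3.55493e+20) s
T ≈ 1.082e+06 s = 0.03429 years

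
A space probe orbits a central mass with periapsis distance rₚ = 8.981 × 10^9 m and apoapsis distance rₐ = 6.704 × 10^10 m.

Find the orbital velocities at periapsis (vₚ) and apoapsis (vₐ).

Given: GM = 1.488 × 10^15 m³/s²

Use the vis-viva equation v² = GM(2/r − 1/a) with a = (rₚ + rₐ)/2 = (8.981e+09 + 6.704e+10)/2 = 3.80105e+10 m.
vₚ = √(GM · (2/rₚ − 1/a)) = √(1.488e+15 · (2/8.981e+09 − 1/3.80105e+10)) m/s ≈ 540.6 m/s = 540.6 m/s.
vₐ = √(GM · (2/rₐ − 1/a)) = √(1.488e+15 · (2/6.704e+10 − 1/3.80105e+10)) m/s ≈ 72.42 m/s = 72.42 m/s.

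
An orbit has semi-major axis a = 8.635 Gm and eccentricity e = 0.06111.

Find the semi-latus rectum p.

Convert to SI: a = 8.635 Gm = 8.635e+09 m.
p = a (1 − e²).
p = 8.635e+09 · (1 − (0.06111)²) = 8.635e+09 · 0.996266 ≈ 8.603e+09 m = 8.603 Gm.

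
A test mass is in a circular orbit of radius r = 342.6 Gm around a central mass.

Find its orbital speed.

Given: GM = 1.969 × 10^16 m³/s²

Convert to SI: r = 342.6 Gm = 3.426e+11 m.
For a circular orbit, gravity supplies the centripetal force, so v = √(GM / r).
v = √(1.969e+16 / 3.426e+11) m/s ≈ 239.7 m/s = 239.7 m/s.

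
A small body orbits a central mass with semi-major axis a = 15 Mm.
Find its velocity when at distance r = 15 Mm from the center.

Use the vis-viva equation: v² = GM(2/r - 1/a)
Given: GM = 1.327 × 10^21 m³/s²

Convert to SI: a = 15 Mm = 1.5e+07 m; r = 15 Mm = 1.5e+07 m.
Vis-viva: v = √(GM · (2/r − 1/a)).
2/r − 1/a = 2/1.5e+07 − 1/1.5e+07 = 6.66667e-08 m⁻¹.
v = √(1.327e+21 · 6.66667e-08) m/s ≈ 9.406e+06 m/s = 9406 km/s.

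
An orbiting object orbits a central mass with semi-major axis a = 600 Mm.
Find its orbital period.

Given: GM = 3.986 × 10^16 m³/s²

Convert to SI: a = 600 Mm = 6e+08 m.
Kepler's third law: T = 2π √(a³ / GM).
Substituting a = 6e+08 m and GM = 3.986e+16 m³/s²:
T = 2π √((6e+08)³ / 3.986e+16) s
T ≈ 4.625e+05 s = 5.353 days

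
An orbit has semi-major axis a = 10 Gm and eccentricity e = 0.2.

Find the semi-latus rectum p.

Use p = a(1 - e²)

Convert to SI: a = 10 Gm = 1e+10 m.
p = a (1 − e²).
p = 1e+10 · (1 − (0.2)²) = 1e+10 · 0.96 ≈ 9.6e+09 m = 9.6 Gm.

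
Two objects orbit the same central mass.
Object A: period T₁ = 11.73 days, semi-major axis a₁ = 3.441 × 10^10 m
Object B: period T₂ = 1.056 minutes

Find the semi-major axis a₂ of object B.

Convert to SI: T₁ = 11.73 days = 1.01347e+06 s; T₂ = 1.056 minutes = 63.36 s.
Kepler's third law: (T₁/T₂)² = (a₁/a₂)³ ⇒ a₂ = a₁ · (T₂/T₁)^(2/3).
T₂/T₁ = 63.36 / 1.01347e+06 = 6.25178e-05.
a₂ = 3.441e+10 · (6.25178e-05)^(2/3) m ≈ 5.42e+07 m = 5.42 × 10^7 m.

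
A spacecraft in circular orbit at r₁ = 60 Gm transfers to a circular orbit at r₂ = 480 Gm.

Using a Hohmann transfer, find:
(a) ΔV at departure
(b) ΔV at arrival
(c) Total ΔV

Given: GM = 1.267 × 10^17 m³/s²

Convert to SI: r₁ = 60 Gm = 6e+10 m; r₂ = 480 Gm = 4.8e+11 m.
Transfer semi-major axis: a_t = (r₁ + r₂)/2 = (6e+10 + 4.8e+11)/2 = 2.7e+11 m.
Circular speeds: v₁ = √(GM/r₁) = 1453.16 m/s, v₂ = √(GM/r₂) = 513.769 m/s.
Transfer speeds (vis-viva v² = GM(2/r − 1/a_t)): v₁ᵗ = 1937.54 m/s, v₂ᵗ = 242.193 m/s.
(a) ΔV₁ = |v₁ᵗ − v₁| ≈ 484.4 m/s = 484.4 m/s.
(b) ΔV₂ = |v₂ − v₂ᵗ| ≈ 271.6 m/s = 271.6 m/s.
(c) ΔV_total = ΔV₁ + ΔV₂ ≈ 756 m/s = 756 m/s.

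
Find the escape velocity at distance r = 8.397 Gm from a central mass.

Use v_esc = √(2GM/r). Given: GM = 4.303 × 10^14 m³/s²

Convert to SI: r = 8.397 Gm = 8.397e+09 m.
Escape velocity comes from setting total energy to zero: ½v² − GM/r = 0 ⇒ v_esc = √(2GM / r).
v_esc = √(2 · 4.303e+14 / 8.397e+09) m/s ≈ 320.1 m/s = 320.1 m/s.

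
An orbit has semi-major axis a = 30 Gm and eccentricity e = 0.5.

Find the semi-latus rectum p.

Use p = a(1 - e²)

Convert to SI: a = 30 Gm = 3e+10 m.
p = a (1 − e²).
p = 3e+10 · (1 − (0.5)²) = 3e+10 · 0.75 ≈ 2.25e+10 m = 22.5 Gm.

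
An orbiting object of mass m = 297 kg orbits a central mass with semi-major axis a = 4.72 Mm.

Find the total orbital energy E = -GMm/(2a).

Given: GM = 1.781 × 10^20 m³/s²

Convert to SI: a = 4.72 Mm = 4.72e+06 m.
E = −GMm / (2a).
E = −1.781e+20 · 297 / (2 · 4.72e+06) J ≈ -5.603e+15 J = -5.603 PJ.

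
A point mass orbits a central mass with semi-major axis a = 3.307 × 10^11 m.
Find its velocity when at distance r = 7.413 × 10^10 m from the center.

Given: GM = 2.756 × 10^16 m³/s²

Vis-viva: v = √(GM · (2/r − 1/a)).
2/r − 1/a = 2/7.413e+10 − 1/3.307e+11 = 2.39557e-11 m⁻¹.
v = √(2.756e+16 · 2.39557e-11) m/s ≈ 812.5 m/s = 812.5 m/s.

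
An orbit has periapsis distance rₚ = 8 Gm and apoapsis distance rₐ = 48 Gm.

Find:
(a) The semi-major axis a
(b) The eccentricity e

Convert to SI: rₚ = 8 Gm = 8e+09 m; rₐ = 48 Gm = 4.8e+10 m.
(a) a = (rₚ + rₐ) / 2 = (8e+09 + 4.8e+10) / 2 ≈ 2.8e+10 m = 28 Gm.
(b) e = (rₐ − rₚ) / (rₐ + rₚ) = (4.8e+10 − 8e+09) / (4.8e+10 + 8e+09) ≈ 0.7143.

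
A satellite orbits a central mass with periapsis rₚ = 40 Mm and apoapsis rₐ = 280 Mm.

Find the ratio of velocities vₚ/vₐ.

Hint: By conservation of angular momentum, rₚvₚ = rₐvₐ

Convert to SI: rₚ = 40 Mm = 4e+07 m; rₐ = 280 Mm = 2.8e+08 m.
Conservation of angular momentum gives rₚvₚ = rₐvₐ, so vₚ/vₐ = rₐ/rₚ.
vₚ/vₐ = 2.8e+08 / 4e+07 ≈ 7.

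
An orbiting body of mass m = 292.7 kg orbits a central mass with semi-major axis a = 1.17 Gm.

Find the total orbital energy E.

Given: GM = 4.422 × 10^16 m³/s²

Convert to SI: a = 1.17 Gm = 1.17e+09 m.
E = −GMm / (2a).
E = −4.422e+16 · 292.7 / (2 · 1.17e+09) J ≈ -5.531e+09 J = -5.531 GJ.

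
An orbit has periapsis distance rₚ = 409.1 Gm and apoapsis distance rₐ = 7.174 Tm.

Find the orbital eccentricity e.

Convert to SI: rₚ = 409.1 Gm = 4.091e+11 m; rₐ = 7.174 Tm = 7.174e+12 m.
e = (rₐ − rₚ) / (rₐ + rₚ).
e = (7.174e+12 − 4.091e+11) / (7.174e+12 + 4.091e+11) = 6.7649e+12 / 7.5831e+12 ≈ 0.8921.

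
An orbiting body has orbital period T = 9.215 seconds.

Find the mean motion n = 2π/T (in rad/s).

n = 2π / T.
n = 2π / 9.215 s ≈ 0.6818 rad/s.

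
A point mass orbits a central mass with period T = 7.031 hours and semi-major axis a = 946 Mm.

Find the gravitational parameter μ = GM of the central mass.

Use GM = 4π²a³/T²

Convert to SI: T = 7.031 hours = 25311.6 s; a = 946 Mm = 9.46e+08 m.
GM = 4π² · a³ / T².
GM = 4π² · (9.46e+08)³ / (25311.6)² m³/s² ≈ 5.217e+19 m³/s² = 5.217 × 10^19 m³/s².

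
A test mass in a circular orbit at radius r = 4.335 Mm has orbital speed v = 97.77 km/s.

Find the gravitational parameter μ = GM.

Convert to SI: r = 4.335 Mm = 4.335e+06 m; v = 97.77 km/s = 97770 m/s.
For a circular orbit v² = GM/r, so GM = v² · r.
GM = (97770)² · 4.335e+06 m³/s² ≈ 4.144e+16 m³/s² = 4.144 × 10^16 m³/s².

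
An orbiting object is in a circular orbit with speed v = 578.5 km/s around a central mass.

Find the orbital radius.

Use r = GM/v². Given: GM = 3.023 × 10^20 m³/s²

Convert to SI: v = 578.5 km/s = 578500 m/s.
For a circular orbit, v² = GM / r, so r = GM / v².
r = 3.023e+20 / (578500)² m ≈ 9.033e+08 m = 9.033 × 10^8 m.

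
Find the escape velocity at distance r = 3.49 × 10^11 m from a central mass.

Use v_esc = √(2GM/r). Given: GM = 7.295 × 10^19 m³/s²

Escape velocity comes from setting total energy to zero: ½v² − GM/r = 0 ⇒ v_esc = √(2GM / r).
v_esc = √(2 · 7.295e+19 / 3.49e+11) m/s ≈ 2.045e+04 m/s = 20.45 km/s.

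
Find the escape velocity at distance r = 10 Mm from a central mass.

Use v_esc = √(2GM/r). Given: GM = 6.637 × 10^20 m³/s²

Convert to SI: r = 10 Mm = 1e+07 m.
Escape velocity comes from setting total energy to zero: ½v² − GM/r = 0 ⇒ v_esc = √(2GM / r).
v_esc = √(2 · 6.637e+20 / 1e+07) m/s ≈ 1.152e+07 m/s = 1.152e+04 km/s.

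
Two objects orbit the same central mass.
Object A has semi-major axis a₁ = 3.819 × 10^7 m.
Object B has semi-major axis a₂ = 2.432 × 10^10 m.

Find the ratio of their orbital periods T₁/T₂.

From Kepler's third law, (T₁/T₂)² = (a₁/a₂)³, so T₁/T₂ = (a₁/a₂)^(3/2).
a₁/a₂ = 3.819e+07 / 2.432e+10 = 0.00157031.
T₁/T₂ = (0.00157031)^(3/2) ≈ 6.223e-05.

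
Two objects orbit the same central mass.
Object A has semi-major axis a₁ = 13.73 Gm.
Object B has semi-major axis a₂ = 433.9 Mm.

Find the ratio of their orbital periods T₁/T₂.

Convert to SI: a₁ = 13.73 Gm = 1.373e+10 m; a₂ = 433.9 Mm = 4.339e+08 m.
From Kepler's third law, (T₁/T₂)² = (a₁/a₂)³, so T₁/T₂ = (a₁/a₂)^(3/2).
a₁/a₂ = 1.373e+10 / 4.339e+08 = 31.6432.
T₁/T₂ = (31.6432)^(3/2) ≈ 178.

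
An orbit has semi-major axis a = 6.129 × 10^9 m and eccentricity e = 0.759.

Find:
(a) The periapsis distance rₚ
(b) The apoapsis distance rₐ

(a) rₚ = a(1 − e) = 6.129e+09 · (1 − 0.759) = 6.129e+09 · 0.241 ≈ 1.477e+09 m = 1.477 × 10^9 m.
(b) rₐ = a(1 + e) = 6.129e+09 · (1 + 0.759) = 6.129e+09 · 1.759 ≈ 1.078e+10 m = 1.078 × 10^10 m.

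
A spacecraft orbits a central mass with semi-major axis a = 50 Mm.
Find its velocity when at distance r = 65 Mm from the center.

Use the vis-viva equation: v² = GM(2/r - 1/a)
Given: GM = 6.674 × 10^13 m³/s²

Convert to SI: a = 50 Mm = 5e+07 m; r = 65 Mm = 6.5e+07 m.
Vis-viva: v = √(GM · (2/r − 1/a)).
2/r − 1/a = 2/6.5e+07 − 1/5e+07 = 1.07692e-08 m⁻¹.
v = √(6.674e+13 · 1.07692e-08) m/s ≈ 847.8 m/s = 847.8 m/s.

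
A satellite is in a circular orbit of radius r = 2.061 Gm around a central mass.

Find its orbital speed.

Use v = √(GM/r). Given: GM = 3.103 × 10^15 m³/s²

Convert to SI: r = 2.061 Gm = 2.061e+09 m.
For a circular orbit, gravity supplies the centripetal force, so v = √(GM / r).
v = √(3.103e+15 / 2.061e+09) m/s ≈ 1227 m/s = 1.227 km/s.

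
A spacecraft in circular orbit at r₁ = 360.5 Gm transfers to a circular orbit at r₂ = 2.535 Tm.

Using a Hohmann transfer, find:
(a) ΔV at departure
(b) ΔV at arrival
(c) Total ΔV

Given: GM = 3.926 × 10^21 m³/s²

Convert to SI: r₁ = 360.5 Gm = 3.605e+11 m; r₂ = 2.535 Tm = 2.535e+12 m.
Transfer semi-major axis: a_t = (r₁ + r₂)/2 = (3.605e+11 + 2.535e+12)/2 = 1.44775e+12 m.
Circular speeds: v₁ = √(GM/r₁) = 104357 m/s, v₂ = √(GM/r₂) = 39353.8 m/s.
Transfer speeds (vis-viva v² = GM(2/r − 1/a_t)): v₁ᵗ = 138091 m/s, v₂ᵗ = 19637.8 m/s.
(a) ΔV₁ = |v₁ᵗ − v₁| ≈ 3.373e+04 m/s = 33.73 km/s.
(b) ΔV₂ = |v₂ − v₂ᵗ| ≈ 1.972e+04 m/s = 19.72 km/s.
(c) ΔV_total = ΔV₁ + ΔV₂ ≈ 5.345e+04 m/s = 53.45 km/s.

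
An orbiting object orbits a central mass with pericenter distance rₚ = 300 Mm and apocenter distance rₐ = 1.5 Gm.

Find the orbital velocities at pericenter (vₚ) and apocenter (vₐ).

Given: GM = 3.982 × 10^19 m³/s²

Convert to SI: rₚ = 300 Mm = 3e+08 m; rₐ = 1.5 Gm = 1.5e+09 m.
Use the vis-viva equation v² = GM(2/r − 1/a) with a = (rₚ + rₐ)/2 = (3e+08 + 1.5e+09)/2 = 9e+08 m.
vₚ = √(GM · (2/rₚ − 1/a)) = √(3.982e+19 · (2/3e+08 − 1/9e+08)) m/s ≈ 4.703e+05 m/s = 470.3 km/s.
vₐ = √(GM · (2/rₐ − 1/a)) = √(3.982e+19 · (2/1.5e+09 − 1/9e+08)) m/s ≈ 9.407e+04 m/s = 94.07 km/s.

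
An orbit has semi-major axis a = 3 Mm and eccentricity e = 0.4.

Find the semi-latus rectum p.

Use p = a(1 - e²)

Convert to SI: a = 3 Mm = 3e+06 m.
p = a (1 − e²).
p = 3e+06 · (1 − (0.4)²) = 3e+06 · 0.84 ≈ 2.52e+06 m = 2.52 Mm.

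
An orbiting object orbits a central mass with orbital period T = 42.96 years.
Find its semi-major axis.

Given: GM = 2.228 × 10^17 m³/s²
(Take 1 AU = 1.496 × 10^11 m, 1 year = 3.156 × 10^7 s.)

Convert to SI: T = 42.96 years = 1.35582e+09 s.
Invert Kepler's third law: a = (GM · T² / (4π²))^(1/3).
Substituting T = 1.35582e+09 s and GM = 2.228e+17 m³/s²:
a = (2.228e+17 · (1.35582e+09)² / (4π²))^(1/3) m
a ≈ 2.181e+11 m = 1.458 AU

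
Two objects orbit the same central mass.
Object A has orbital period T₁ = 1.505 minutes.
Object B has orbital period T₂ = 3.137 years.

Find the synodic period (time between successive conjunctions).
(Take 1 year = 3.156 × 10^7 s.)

Convert to SI: T₁ = 1.505 minutes = 90.3 s; T₂ = 3.137 years = 9.90037e+07 s.
T_syn = |T₁ · T₂ / (T₁ − T₂)|.
T_syn = |90.3 · 9.90037e+07 / (90.3 − 9.90037e+07)| s ≈ 90.3 s = 1.505 minutes.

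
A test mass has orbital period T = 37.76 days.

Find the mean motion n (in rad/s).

Convert to SI: T = 37.76 days = 3.26246e+06 s.
n = 2π / T.
n = 2π / 3.26246e+06 s ≈ 1.926e-06 rad/s.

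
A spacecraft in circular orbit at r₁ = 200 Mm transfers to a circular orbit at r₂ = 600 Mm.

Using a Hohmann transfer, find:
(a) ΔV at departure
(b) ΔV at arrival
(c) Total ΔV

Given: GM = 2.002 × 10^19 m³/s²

Convert to SI: r₁ = 200 Mm = 2e+08 m; r₂ = 600 Mm = 6e+08 m.
Transfer semi-major axis: a_t = (r₁ + r₂)/2 = (2e+08 + 6e+08)/2 = 4e+08 m.
Circular speeds: v₁ = √(GM/r₁) = 316386 m/s, v₂ = √(GM/r₂) = 182665 m/s.
Transfer speeds (vis-viva v² = GM(2/r − 1/a_t)): v₁ᵗ = 387492 m/s, v₂ᵗ = 129164 m/s.
(a) ΔV₁ = |v₁ᵗ − v₁| ≈ 7.111e+04 m/s = 71.11 km/s.
(b) ΔV₂ = |v₂ − v₂ᵗ| ≈ 5.35e+04 m/s = 53.5 km/s.
(c) ΔV_total = ΔV₁ + ΔV₂ ≈ 1.246e+05 m/s = 124.6 km/s.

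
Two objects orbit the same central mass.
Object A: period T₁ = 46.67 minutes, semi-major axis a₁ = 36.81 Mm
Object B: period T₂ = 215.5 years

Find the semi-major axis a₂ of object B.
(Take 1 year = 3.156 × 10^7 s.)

Convert to SI: T₁ = 46.67 minutes = 2800.2 s; a₁ = 36.81 Mm = 3.681e+07 m; T₂ = 215.5 years = 6.80118e+09 s.
Kepler's third law: (T₁/T₂)² = (a₁/a₂)³ ⇒ a₂ = a₁ · (T₂/T₁)^(2/3).
T₂/T₁ = 6.80118e+09 / 2800.2 = 2.42882e+06.
a₂ = 3.681e+07 · (2.42882e+06)^(2/3) m ≈ 6.651e+11 m = 665.1 Gm.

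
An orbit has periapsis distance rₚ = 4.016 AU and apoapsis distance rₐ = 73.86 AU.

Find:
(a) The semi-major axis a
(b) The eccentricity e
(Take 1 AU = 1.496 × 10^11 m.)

Convert to SI: rₚ = 4.016 AU = 6.00794e+11 m; rₐ = 73.86 AU = 1.10495e+13 m.
(a) a = (rₚ + rₐ) / 2 = (6.00794e+11 + 1.10495e+13) / 2 ≈ 5.825e+12 m = 38.94 AU.
(b) e = (rₐ − rₚ) / (rₐ + rₚ) = (1.10495e+13 − 6.00794e+11) / (1.10495e+13 + 6.00794e+11) ≈ 0.8969.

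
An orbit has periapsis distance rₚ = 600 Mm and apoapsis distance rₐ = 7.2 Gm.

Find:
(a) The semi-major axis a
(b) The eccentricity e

Convert to SI: rₚ = 600 Mm = 6e+08 m; rₐ = 7.2 Gm = 7.2e+09 m.
(a) a = (rₚ + rₐ) / 2 = (6e+08 + 7.2e+09) / 2 ≈ 3.9e+09 m = 3.9 Gm.
(b) e = (rₐ − rₚ) / (rₐ + rₚ) = (7.2e+09 − 6e+08) / (7.2e+09 + 6e+08) ≈ 0.8462.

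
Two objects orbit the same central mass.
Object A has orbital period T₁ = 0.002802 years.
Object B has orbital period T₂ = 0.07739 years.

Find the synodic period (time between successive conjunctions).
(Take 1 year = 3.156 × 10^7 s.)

Convert to SI: T₁ = 0.002802 years = 88431.1 s; T₂ = 0.07739 years = 2.44243e+06 s.
T_syn = |T₁ · T₂ / (T₁ − T₂)|.
T_syn = |88431.1 · 2.44243e+06 / (88431.1 − 2.44243e+06)| s ≈ 9.175e+04 s = 0.002907 years.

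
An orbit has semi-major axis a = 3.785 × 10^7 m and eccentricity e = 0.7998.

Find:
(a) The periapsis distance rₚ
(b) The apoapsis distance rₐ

(a) rₚ = a(1 − e) = 3.785e+07 · (1 − 0.7998) = 3.785e+07 · 0.2002 ≈ 7.578e+06 m = 7.578 × 10^6 m.
(b) rₐ = a(1 + e) = 3.785e+07 · (1 + 0.7998) = 3.785e+07 · 1.7998 ≈ 6.812e+07 m = 6.812 × 10^7 m.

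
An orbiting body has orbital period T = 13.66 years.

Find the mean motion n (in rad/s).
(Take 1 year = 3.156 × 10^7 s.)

Convert to SI: T = 13.66 years = 4.3111e+08 s.
n = 2π / T.
n = 2π / 4.3111e+08 s ≈ 1.457e-08 rad/s.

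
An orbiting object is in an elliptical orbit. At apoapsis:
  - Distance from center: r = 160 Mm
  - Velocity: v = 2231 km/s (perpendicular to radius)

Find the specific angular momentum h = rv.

Convert to SI: r = 160 Mm = 1.6e+08 m; v = 2231 km/s = 2.231e+06 m/s.
With v perpendicular to r, h = r · v.
h = 1.6e+08 · 2.231e+06 m²/s ≈ 3.57e+14 m²/s.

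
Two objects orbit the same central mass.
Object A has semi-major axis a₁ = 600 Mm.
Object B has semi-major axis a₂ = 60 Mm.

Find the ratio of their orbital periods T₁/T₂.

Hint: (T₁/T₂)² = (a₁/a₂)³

Convert to SI: a₁ = 600 Mm = 6e+08 m; a₂ = 60 Mm = 6e+07 m.
From Kepler's third law, (T₁/T₂)² = (a₁/a₂)³, so T₁/T₂ = (a₁/a₂)^(3/2).
a₁/a₂ = 6e+08 / 6e+07 = 10.
T₁/T₂ = (10)^(3/2) ≈ 31.62.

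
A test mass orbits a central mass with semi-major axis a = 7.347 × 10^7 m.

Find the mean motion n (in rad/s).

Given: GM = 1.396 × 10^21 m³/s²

n = √(GM / a³).
n = √(1.396e+21 / (7.347e+07)³) rad/s ≈ 0.05933 rad/s.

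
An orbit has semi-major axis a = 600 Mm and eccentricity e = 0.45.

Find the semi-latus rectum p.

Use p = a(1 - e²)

Convert to SI: a = 600 Mm = 6e+08 m.
p = a (1 − e²).
p = 6e+08 · (1 − (0.45)²) = 6e+08 · 0.7975 ≈ 4.785e+08 m = 478.5 Mm.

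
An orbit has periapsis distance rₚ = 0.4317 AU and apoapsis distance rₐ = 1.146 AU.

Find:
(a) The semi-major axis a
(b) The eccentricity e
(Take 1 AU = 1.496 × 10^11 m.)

Convert to SI: rₚ = 0.4317 AU = 6.45823e+10 m; rₐ = 1.146 AU = 1.71442e+11 m.
(a) a = (rₚ + rₐ) / 2 = (6.45823e+10 + 1.71442e+11) / 2 ≈ 1.18e+11 m = 0.7889 AU.
(b) e = (rₐ − rₚ) / (rₐ + rₚ) = (1.71442e+11 − 6.45823e+10) / (1.71442e+11 + 6.45823e+10) ≈ 0.4527.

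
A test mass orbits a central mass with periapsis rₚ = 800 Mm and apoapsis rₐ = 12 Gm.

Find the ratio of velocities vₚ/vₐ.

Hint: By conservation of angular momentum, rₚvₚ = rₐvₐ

Convert to SI: rₚ = 800 Mm = 8e+08 m; rₐ = 12 Gm = 1.2e+10 m.
Conservation of angular momentum gives rₚvₚ = rₐvₐ, so vₚ/vₐ = rₐ/rₚ.
vₚ/vₐ = 1.2e+10 / 8e+08 ≈ 15.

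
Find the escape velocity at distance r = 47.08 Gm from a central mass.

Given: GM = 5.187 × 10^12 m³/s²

Convert to SI: r = 47.08 Gm = 4.708e+10 m.
Escape velocity comes from setting total energy to zero: ½v² − GM/r = 0 ⇒ v_esc = √(2GM / r).
v_esc = √(2 · 5.187e+12 / 4.708e+10) m/s ≈ 14.84 m/s = 14.84 m/s.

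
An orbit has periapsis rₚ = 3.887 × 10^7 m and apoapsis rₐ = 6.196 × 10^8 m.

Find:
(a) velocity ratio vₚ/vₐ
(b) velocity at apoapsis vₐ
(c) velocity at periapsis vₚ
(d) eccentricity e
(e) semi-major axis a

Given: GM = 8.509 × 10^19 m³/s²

(a) Conservation of angular momentum (rₚvₚ = rₐvₐ) gives vₚ/vₐ = rₐ/rₚ = 6.196e+08/3.887e+07 ≈ 15.94
(b) With a = (rₚ + rₐ)/2 = 3.29235e+08 m, vₐ = √(GM (2/rₐ − 1/a)) = √(8.509e+19 · (2/6.196e+08 − 1/3.29235e+08)) m/s ≈ 1.273e+05 m/s
(c) With a = (rₚ + rₐ)/2 = 3.29235e+08 m, vₚ = √(GM (2/rₚ − 1/a)) = √(8.509e+19 · (2/3.887e+07 − 1/3.29235e+08)) m/s ≈ 2.03e+06 m/s
(d) e = (rₐ − rₚ)/(rₐ + rₚ) = (6.196e+08 − 3.887e+07)/(6.196e+08 + 3.887e+07) ≈ 0.8819
(e) a = (rₚ + rₐ)/2 = (3.887e+07 + 6.196e+08)/2 ≈ 3.292e+08 m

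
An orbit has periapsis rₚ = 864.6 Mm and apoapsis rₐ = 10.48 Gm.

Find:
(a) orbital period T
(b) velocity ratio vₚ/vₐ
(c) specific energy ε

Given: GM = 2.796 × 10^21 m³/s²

Convert to SI: rₚ = 864.6 Mm = 8.646e+08 m; rₐ = 10.48 Gm = 1.048e+10 m.
(a) With a = (rₚ + rₐ)/2 = 5.6723e+09 m, T = 2π √(a³/GM) = 2π √((5.6723e+09)³/2.796e+21) s ≈ 5.076e+04 s
(b) Conservation of angular momentum (rₚvₚ = rₐvₐ) gives vₚ/vₐ = rₐ/rₚ = 1.048e+10/8.646e+08 ≈ 12.12
(c) With a = (rₚ + rₐ)/2 = 5.6723e+09 m, ε = −GM/(2a) = −2.796e+21/(2 · 5.6723e+09) J/kg ≈ -2.465e+11 J/kg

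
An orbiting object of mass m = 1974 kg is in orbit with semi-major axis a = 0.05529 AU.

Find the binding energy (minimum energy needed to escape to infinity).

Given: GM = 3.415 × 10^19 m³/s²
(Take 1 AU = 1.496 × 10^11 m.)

Convert to SI: a = 0.05529 AU = 8.27138e+09 m.
Total orbital energy is E = −GMm/(2a); binding energy is E_bind = −E = GMm/(2a).
E_bind = 3.415e+19 · 1974 / (2 · 8.27138e+09) J ≈ 4.075e+12 J = 4.075 TJ.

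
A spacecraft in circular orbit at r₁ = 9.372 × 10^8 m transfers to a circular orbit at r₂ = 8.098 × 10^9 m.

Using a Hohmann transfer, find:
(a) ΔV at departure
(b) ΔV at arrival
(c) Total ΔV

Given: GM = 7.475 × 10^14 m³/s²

Transfer semi-major axis: a_t = (r₁ + r₂)/2 = (9.372e+08 + 8.098e+09)/2 = 4.5176e+09 m.
Circular speeds: v₁ = √(GM/r₁) = 893.078 m/s, v₂ = √(GM/r₂) = 303.82 m/s.
Transfer speeds (vis-viva v² = GM(2/r − 1/a_t)): v₁ᵗ = 1195.71 m/s, v₂ᵗ = 138.382 m/s.
(a) ΔV₁ = |v₁ᵗ − v₁| ≈ 302.6 m/s = 302.6 m/s.
(b) ΔV₂ = |v₂ − v₂ᵗ| ≈ 165.4 m/s = 165.4 m/s.
(c) ΔV_total = ΔV₁ + ΔV₂ ≈ 468.1 m/s = 468.1 m/s.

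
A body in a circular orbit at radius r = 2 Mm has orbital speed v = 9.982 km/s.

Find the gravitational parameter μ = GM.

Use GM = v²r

Convert to SI: r = 2 Mm = 2e+06 m; v = 9.982 km/s = 9982 m/s.
For a circular orbit v² = GM/r, so GM = v² · r.
GM = (9982)² · 2e+06 m³/s² ≈ 1.993e+14 m³/s² = 1.993 × 10^14 m³/s².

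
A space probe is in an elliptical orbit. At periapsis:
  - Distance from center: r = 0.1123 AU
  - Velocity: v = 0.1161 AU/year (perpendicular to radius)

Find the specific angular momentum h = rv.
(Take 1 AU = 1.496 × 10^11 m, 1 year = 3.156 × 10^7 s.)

Convert to SI: r = 0.1123 AU = 1.68001e+10 m; v = 0.1161 AU/year = 550.335 m/s.
With v perpendicular to r, h = r · v.
h = 1.68001e+10 · 550.335 m²/s ≈ 9.246e+12 m²/s.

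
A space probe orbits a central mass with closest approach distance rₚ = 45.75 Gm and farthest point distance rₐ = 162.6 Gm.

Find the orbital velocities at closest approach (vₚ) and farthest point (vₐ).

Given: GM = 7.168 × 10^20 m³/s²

Convert to SI: rₚ = 45.75 Gm = 4.575e+10 m; rₐ = 162.6 Gm = 1.626e+11 m.
Use the vis-viva equation v² = GM(2/r − 1/a) with a = (rₚ + rₐ)/2 = (4.575e+10 + 1.626e+11)/2 = 1.04175e+11 m.
vₚ = √(GM · (2/rₚ − 1/a)) = √(7.168e+20 · (2/4.575e+10 − 1/1.04175e+11)) m/s ≈ 1.564e+05 m/s = 156.4 km/s.
vₐ = √(GM · (2/rₐ − 1/a)) = √(7.168e+20 · (2/1.626e+11 − 1/1.04175e+11)) m/s ≈ 4.4e+04 m/s = 44 km/s.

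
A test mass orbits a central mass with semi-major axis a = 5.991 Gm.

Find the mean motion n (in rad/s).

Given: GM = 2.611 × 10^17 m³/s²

Convert to SI: a = 5.991 Gm = 5.991e+09 m.
n = √(GM / a³).
n = √(2.611e+17 / (5.991e+09)³) rad/s ≈ 1.102e-06 rad/s.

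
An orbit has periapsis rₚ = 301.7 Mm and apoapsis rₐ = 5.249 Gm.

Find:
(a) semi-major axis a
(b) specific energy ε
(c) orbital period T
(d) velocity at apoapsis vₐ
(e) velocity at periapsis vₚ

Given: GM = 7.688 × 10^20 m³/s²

Convert to SI: rₚ = 301.7 Mm = 3.017e+08 m; rₐ = 5.249 Gm = 5.249e+09 m.
(a) a = (rₚ + rₐ)/2 = (3.017e+08 + 5.249e+09)/2 ≈ 2.775e+09 m
(b) With a = (rₚ + rₐ)/2 = 2.77535e+09 m, ε = −GM/(2a) = −7.688e+20/(2 · 2.77535e+09) J/kg ≈ -1.385e+11 J/kg
(c) With a = (rₚ + rₐ)/2 = 2.77535e+09 m, T = 2π √(a³/GM) = 2π √((2.77535e+09)³/7.688e+20) s ≈ 3.313e+04 s
(d) With a = (rₚ + rₐ)/2 = 2.77535e+09 m, vₐ = √(GM (2/rₐ − 1/a)) = √(7.688e+20 · (2/5.249e+09 − 1/2.77535e+09)) m/s ≈ 1.262e+05 m/s
(e) With a = (rₚ + rₐ)/2 = 2.77535e+09 m, vₚ = √(GM (2/rₚ − 1/a)) = √(7.688e+20 · (2/3.017e+08 − 1/2.77535e+09)) m/s ≈ 2.195e+06 m/s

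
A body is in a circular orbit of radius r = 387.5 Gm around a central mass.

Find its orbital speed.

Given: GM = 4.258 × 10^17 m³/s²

Convert to SI: r = 387.5 Gm = 3.875e+11 m.
For a circular orbit, gravity supplies the centripetal force, so v = √(GM / r).
v = √(4.258e+17 / 3.875e+11) m/s ≈ 1048 m/s = 1.048 km/s.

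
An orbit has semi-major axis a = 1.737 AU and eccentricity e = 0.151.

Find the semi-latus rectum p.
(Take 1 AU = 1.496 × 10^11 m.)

Convert to SI: a = 1.737 AU = 2.59855e+11 m.
p = a (1 − e²).
p = 2.59855e+11 · (1 − (0.151)²) = 2.59855e+11 · 0.977199 ≈ 2.539e+11 m = 1.697 AU.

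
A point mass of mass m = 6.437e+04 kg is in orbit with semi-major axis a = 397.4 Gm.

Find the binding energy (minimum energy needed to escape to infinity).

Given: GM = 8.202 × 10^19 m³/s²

Convert to SI: a = 397.4 Gm = 3.974e+11 m.
Total orbital energy is E = −GMm/(2a); binding energy is E_bind = −E = GMm/(2a).
E_bind = 8.202e+19 · 6.437e+04 / (2 · 3.974e+11) J ≈ 6.643e+12 J = 6.643 TJ.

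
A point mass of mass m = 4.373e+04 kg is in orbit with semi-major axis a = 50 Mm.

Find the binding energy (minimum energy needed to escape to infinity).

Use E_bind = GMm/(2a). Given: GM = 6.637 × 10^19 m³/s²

Convert to SI: a = 50 Mm = 5e+07 m.
Total orbital energy is E = −GMm/(2a); binding energy is E_bind = −E = GMm/(2a).
E_bind = 6.637e+19 · 4.373e+04 / (2 · 5e+07) J ≈ 2.902e+16 J = 29.02 PJ.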